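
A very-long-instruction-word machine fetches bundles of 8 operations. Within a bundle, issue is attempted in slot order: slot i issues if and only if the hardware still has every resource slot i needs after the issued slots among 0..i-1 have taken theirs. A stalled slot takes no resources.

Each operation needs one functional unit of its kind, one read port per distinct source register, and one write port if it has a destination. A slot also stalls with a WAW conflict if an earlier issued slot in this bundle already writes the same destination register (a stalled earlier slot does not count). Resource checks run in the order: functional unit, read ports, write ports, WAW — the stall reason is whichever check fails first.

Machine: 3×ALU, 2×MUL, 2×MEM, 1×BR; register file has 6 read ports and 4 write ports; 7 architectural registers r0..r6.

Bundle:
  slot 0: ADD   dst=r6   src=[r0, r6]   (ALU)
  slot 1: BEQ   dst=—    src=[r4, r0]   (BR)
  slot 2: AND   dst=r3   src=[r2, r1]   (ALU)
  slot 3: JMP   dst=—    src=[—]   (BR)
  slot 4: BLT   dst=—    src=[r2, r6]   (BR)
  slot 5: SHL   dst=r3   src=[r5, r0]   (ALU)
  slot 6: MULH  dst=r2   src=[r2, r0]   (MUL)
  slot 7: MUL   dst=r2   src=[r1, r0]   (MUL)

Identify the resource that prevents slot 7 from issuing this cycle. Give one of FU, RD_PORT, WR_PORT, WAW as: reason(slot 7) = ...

(0) want 1×ALU +2rd +1wr — yes → AL2|MU2|ME2|BR1|rd4|wr3
(1) want 1×BR +2rd +0wr — yes → AL2|MU2|ME2|BR0|rd2|wr3
(2) want 1×ALU +2rd +1wr — yes → AL1|MU2|ME2|BR0|rd0|wr2
(3) want 1×BR +0rd +0wr — FU → AL1|MU2|ME2|BR0|rd0|wr2
(4) want 1×BR +2rd +0wr — FU → AL1|MU2|ME2|BR0|rd0|wr2
(5) want 1×ALU +2rd +1wr — RD_PORT → AL1|MU2|ME2|BR0|rd0|wr2
(6) want 1×MUL +2rd +1wr — RD_PORT → AL1|MU2|ME2|BR0|rd0|wr2
(7) want 1×MUL +2rd +1wr — RD_PORT → AL1|MU2|ME2|BR0|rd0|wr2

reason(slot 7) = RD_PORT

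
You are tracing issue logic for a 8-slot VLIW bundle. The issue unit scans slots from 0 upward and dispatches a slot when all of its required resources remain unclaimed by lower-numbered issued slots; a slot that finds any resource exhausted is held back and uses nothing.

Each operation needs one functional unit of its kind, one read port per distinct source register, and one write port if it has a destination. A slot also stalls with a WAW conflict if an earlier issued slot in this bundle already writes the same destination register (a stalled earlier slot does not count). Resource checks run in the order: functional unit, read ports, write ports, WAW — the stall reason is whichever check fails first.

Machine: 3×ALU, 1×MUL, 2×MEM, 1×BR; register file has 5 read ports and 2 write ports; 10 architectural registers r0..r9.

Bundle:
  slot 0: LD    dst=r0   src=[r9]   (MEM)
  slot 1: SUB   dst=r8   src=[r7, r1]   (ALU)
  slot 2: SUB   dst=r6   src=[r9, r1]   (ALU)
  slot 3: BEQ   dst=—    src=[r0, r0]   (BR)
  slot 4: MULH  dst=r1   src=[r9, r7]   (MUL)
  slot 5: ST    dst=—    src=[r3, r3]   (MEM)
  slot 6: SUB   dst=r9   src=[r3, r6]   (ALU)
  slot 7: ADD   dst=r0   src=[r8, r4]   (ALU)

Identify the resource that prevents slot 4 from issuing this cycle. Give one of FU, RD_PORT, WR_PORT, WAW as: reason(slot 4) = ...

reason(slot 4) = RD_PORT

[0] MEM needs rd=1 wr=1: ok; after: ALU=3 MUL=1 MEM=1 BR=1, R=4, W=1
[1] ALU needs rd=2 wr=1: ok; after: ALU=2 MUL=1 MEM=1 BR=1, R=2, W=0
[2] ALU needs rd=2 wr=1: WR_PORT; after: ALU=2 MUL=1 MEM=1 BR=1, R=2, W=0
[3] BR needs rd=1 wr=0: ok; after: ALU=2 MUL=1 MEM=1 BR=0, R=1, W=0
[4] MUL needs rd=2 wr=1: RD_PORT; after: ALU=2 MUL=1 MEM=1 BR=0, R=1, W=0
[5] MEM needs rd=1 wr=0: ok; after: ALU=2 MUL=1 MEM=0 BR=0, R=0, W=0
[6] ALU needs rd=2 wr=1: RD_PORT; after: ALU=2 MUL=1 MEM=0 BR=0, R=0, W=0
[7] ALU needs rd=2 wr=1: RD_PORT; after: ALU=2 MUL=1 MEM=0 BR=0, R=0, W=0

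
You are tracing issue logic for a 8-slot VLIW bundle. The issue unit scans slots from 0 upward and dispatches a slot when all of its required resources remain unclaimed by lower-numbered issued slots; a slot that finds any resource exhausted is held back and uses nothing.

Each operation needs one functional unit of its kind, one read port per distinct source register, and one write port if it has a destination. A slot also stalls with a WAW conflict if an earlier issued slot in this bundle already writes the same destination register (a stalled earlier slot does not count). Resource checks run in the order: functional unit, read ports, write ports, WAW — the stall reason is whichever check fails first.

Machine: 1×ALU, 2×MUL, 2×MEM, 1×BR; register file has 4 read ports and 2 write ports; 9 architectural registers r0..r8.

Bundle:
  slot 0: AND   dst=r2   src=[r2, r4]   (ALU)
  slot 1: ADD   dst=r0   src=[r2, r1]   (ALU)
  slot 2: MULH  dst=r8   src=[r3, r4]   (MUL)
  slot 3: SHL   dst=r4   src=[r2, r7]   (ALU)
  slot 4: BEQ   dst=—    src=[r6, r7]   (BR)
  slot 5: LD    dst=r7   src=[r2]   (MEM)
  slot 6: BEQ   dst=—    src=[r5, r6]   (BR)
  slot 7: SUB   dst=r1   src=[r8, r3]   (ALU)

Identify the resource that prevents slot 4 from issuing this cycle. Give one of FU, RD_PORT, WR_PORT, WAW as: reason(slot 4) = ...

#0 ALU src=r2,r4 dispatched  <A:0 Mu:2 Ld:2 B:1 rd:2 wr:1>
#1 ALU src=r2,r1 held:FU  <A:0 Mu:2 Ld:2 B:1 rd:2 wr:1>
#2 MUL src=r3,r4 dispatched  <A:0 Mu:1 Ld:2 B:1 rd:0 wr:0>
#3 ALU src=r2,r7 held:FU  <A:0 Mu:1 Ld:2 B:1 rd:0 wr:0>
#4 BR src=r6,r7 held:RD_PORT  <A:0 Mu:1 Ld:2 B:1 rd:0 wr:0>
#5 MEM src=r2 held:RD_PORT  <A:0 Mu:1 Ld:2 B:1 rd:0 wr:0>
#6 BR src=r5,r6 held:RD_PORT  <A:0 Mu:1 Ld:2 B:1 rd:0 wr:0>
#7 ALU src=r8,r3 held:FU  <A:0 Mu:1 Ld:2 B:1 rd:0 wr:0>

reason(slot 4) = RD_PORT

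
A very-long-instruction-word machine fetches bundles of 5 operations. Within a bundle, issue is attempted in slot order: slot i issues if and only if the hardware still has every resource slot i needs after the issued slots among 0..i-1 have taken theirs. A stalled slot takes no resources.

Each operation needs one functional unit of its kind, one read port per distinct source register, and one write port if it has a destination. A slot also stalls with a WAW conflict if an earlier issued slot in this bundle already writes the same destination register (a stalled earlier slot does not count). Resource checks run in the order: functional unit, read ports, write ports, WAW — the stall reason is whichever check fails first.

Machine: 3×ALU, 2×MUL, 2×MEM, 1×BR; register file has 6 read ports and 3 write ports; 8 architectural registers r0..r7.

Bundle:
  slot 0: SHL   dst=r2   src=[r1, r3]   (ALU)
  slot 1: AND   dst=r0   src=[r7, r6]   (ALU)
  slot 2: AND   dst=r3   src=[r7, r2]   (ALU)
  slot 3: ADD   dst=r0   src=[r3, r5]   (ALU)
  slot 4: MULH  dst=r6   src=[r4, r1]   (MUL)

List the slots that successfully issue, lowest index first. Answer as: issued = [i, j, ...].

[0] ALU needs rd=2 wr=1: ok; after: ALU=2 MUL=2 MEM=2 BR=1, R=4, W=2
[1] ALU needs rd=2 wr=1: ok; after: ALU=1 MUL=2 MEM=2 BR=1, R=2, W=1
[2] ALU needs rd=2 wr=1: ok; after: ALU=0 MUL=2 MEM=2 BR=1, R=0, W=0
[3] ALU needs rd=2 wr=1: FU; after: ALU=0 MUL=2 MEM=2 BR=1, R=0, W=0
[4] MUL needs rd=2 wr=1: RD_PORT; after: ALU=0 MUL=2 MEM=2 BR=1, R=0, W=0

issued = [0, 1, 2]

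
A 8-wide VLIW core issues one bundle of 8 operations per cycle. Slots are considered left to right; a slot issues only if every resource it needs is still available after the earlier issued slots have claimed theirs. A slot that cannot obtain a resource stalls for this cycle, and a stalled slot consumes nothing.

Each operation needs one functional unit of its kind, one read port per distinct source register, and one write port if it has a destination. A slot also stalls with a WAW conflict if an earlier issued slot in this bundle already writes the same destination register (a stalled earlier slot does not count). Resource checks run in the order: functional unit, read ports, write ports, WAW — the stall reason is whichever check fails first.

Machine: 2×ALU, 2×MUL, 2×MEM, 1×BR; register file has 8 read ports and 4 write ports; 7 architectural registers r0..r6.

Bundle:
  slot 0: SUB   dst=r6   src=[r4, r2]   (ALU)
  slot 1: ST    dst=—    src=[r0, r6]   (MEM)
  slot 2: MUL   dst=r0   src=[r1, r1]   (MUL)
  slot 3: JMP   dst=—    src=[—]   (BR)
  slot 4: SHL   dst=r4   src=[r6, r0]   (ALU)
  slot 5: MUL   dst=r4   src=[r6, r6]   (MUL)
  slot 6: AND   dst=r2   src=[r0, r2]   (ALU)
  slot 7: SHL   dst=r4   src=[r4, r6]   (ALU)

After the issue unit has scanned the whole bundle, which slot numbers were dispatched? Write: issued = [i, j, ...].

  0. ALU→r6 ⇒ go  {1A/2Mu/2Ld/1B | 6r 3w}
  1. MEM ⇒ go  {1A/2Mu/1Ld/1B | 4r 3w}
  2. MUL→r0 ⇒ go  {1A/1Mu/1Ld/1B | 3r 2w}
  3. BR ⇒ go  {1A/1Mu/1Ld/0B | 3r 2w}
  4. ALU→r4 ⇒ go  {0A/1Mu/1Ld/0B | 1r 1w}
  5. MUL→r4 ⇒ no(WAW)  {0A/1Mu/1Ld/0B | 1r 1w}
  6. ALU→r2 ⇒ no(FU)  {0A/1Mu/1Ld/0B | 1r 1w}
  7. ALU→r4 ⇒ no(FU)  {0A/1Mu/1Ld/0B | 1r 1w}

issued = [0, 1, 2, 3, 4]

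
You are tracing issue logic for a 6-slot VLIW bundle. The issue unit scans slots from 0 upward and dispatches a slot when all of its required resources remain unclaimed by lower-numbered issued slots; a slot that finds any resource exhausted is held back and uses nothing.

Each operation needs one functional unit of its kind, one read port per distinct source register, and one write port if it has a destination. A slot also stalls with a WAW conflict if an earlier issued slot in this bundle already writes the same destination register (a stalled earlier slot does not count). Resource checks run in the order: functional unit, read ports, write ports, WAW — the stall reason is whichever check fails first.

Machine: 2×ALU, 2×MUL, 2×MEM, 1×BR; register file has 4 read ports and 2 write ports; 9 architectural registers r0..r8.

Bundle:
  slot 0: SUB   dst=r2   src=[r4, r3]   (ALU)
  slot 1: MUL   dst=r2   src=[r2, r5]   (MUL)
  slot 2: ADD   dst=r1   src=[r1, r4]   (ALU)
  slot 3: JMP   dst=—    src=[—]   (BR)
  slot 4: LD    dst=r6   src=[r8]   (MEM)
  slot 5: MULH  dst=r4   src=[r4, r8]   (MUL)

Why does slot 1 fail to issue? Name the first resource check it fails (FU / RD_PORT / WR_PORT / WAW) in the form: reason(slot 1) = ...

  0. ALU→r2 ⇒ go  {1A/2Mu/2Ld/1B | 2r 1w}
  1. MUL→r2 ⇒ no(WAW)  {1A/2Mu/2Ld/1B | 2r 1w}
  2. ALU→r1 ⇒ go  {0A/2Mu/2Ld/1B | 0r 0w}
  3. BR ⇒ go  {0A/2Mu/2Ld/0B | 0r 0w}
  4. MEM→r6 ⇒ no(RD_PORT)  {0A/2Mu/2Ld/0B | 0r 0w}
  5. MUL→r4 ⇒ no(RD_PORT)  {0A/2Mu/2Ld/0B | 0r 0w}

reason(slot 1) = WAW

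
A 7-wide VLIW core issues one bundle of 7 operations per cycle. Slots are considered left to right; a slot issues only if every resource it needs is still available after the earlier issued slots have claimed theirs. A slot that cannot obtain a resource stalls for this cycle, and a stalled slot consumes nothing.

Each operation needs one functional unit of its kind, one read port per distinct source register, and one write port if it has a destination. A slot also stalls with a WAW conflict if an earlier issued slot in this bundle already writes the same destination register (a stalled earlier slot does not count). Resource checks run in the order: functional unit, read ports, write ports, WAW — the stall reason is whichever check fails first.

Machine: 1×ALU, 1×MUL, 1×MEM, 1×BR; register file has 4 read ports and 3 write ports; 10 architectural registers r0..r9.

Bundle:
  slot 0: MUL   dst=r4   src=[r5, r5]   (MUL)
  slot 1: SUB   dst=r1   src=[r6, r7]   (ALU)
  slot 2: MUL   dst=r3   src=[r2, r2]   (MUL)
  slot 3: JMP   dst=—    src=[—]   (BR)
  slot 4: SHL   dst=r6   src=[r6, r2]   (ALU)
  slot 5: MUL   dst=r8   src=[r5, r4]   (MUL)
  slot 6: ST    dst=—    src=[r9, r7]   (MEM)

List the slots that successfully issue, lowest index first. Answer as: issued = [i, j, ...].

issued = [0, 1, 3]

[0] MUL needs rd=1 wr=1: ok; after: ALU=1 MUL=0 MEM=1 BR=1, R=3, W=2
[1] ALU needs rd=2 wr=1: ok; after: ALU=0 MUL=0 MEM=1 BR=1, R=1, W=1
[2] MUL needs rd=1 wr=1: FU; after: ALU=0 MUL=0 MEM=1 BR=1, R=1, W=1
[3] BR needs rd=0 wr=0: ok; after: ALU=0 MUL=0 MEM=1 BR=0, R=1, W=1
[4] ALU needs rd=2 wr=1: FU; after: ALU=0 MUL=0 MEM=1 BR=0, R=1, W=1
[5] MUL needs rd=2 wr=1: FU; after: ALU=0 MUL=0 MEM=1 BR=0, R=1, W=1
[6] MEM needs rd=2 wr=0: RD_PORT; after: ALU=0 MUL=0 MEM=1 BR=0, R=1, W=1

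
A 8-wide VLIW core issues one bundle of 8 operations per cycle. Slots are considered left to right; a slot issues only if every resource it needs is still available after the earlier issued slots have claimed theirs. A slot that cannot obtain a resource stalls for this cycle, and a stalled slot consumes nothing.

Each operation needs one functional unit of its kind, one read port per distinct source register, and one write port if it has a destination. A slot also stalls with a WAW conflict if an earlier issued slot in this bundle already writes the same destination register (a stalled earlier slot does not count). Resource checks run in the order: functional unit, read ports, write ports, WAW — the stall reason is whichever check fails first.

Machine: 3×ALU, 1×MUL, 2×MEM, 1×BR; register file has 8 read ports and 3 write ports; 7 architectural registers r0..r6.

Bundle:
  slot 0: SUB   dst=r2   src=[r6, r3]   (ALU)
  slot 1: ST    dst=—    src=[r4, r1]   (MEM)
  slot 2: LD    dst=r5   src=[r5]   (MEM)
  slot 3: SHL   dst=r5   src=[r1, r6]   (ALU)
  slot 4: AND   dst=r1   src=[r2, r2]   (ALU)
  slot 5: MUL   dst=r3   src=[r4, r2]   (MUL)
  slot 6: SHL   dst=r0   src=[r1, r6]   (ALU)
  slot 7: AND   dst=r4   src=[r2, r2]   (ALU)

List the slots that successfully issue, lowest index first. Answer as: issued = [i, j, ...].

(0) want 1×ALU +2rd +1wr — yes → AL2|MU1|ME2|BR1|rd6|wr2
(1) want 1×MEM +2rd +0wr — yes → AL2|MU1|ME1|BR1|rd4|wr2
(2) want 1×MEM +1rd +1wr — yes → AL2|MU1|ME0|BR1|rd3|wr1
(3) want 1×ALU +2rd +1wr — WAW → AL2|MU1|ME0|BR1|rd3|wr1
(4) want 1×ALU +1rd +1wr — yes → AL1|MU1|ME0|BR1|rd2|wr0
(5) want 1×MUL +2rd +1wr — WR_PORT → AL1|MU1|ME0|BR1|rd2|wr0
(6) want 1×ALU +2rd +1wr — WR_PORT → AL1|MU1|ME0|BR1|rd2|wr0
(7) want 1×ALU +1rd +1wr — WR_PORT → AL1|MU1|ME0|BR1|rd2|wr0

issued = [0, 1, 2, 4]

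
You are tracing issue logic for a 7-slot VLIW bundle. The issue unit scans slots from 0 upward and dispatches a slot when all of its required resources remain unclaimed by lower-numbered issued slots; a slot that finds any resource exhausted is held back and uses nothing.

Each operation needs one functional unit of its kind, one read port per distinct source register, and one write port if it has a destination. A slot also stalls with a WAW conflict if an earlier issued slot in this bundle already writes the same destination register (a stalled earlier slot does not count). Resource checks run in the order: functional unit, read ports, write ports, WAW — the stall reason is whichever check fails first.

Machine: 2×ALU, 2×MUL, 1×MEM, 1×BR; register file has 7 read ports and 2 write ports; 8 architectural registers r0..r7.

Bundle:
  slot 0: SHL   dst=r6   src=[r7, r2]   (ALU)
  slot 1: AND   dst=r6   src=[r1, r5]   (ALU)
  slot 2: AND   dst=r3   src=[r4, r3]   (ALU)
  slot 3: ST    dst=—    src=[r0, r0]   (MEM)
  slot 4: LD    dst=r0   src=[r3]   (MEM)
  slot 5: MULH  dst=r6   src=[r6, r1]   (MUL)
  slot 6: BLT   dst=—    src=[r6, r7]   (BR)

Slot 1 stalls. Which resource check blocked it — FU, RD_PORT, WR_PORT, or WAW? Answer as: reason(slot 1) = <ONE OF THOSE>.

  0. ALU→r6 ⇒ go  {1A/2Mu/1Ld/1B | 5r 1w}
  1. ALU→r6 ⇒ no(WAW)  {1A/2Mu/1Ld/1B | 5r 1w}
  2. ALU→r3 ⇒ go  {0A/2Mu/1Ld/1B | 3r 0w}
  3. MEM ⇒ go  {0A/2Mu/0Ld/1B | 2r 0w}
  4. MEM→r0 ⇒ no(FU)  {0A/2Mu/0Ld/1B | 2r 0w}
  5. MUL→r6 ⇒ no(WR_PORT)  {0A/2Mu/0Ld/1B | 2r 0w}
  6. BR ⇒ go  {0A/2Mu/0Ld/0B | 0r 0w}

reason(slot 1) = WAW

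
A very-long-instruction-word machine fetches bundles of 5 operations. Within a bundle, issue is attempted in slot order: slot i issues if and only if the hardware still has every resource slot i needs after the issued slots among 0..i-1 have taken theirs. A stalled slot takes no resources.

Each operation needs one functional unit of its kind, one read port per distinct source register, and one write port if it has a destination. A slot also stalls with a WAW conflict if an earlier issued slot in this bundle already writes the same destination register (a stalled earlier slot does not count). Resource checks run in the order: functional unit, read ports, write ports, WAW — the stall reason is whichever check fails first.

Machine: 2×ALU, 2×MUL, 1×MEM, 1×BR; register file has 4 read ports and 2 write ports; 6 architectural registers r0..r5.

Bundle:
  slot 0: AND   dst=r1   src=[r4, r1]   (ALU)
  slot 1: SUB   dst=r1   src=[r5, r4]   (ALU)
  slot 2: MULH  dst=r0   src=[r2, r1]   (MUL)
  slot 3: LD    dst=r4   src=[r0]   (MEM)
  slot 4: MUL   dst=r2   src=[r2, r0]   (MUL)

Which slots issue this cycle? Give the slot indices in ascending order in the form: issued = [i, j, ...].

issued = [0, 2]

slot 0 (ALU): ISSUE — free A1,Mu2,Ld1,B1 rp2 wp1
slot 1 (ALU): stall WAW — free A1,Mu2,Ld1,B1 rp2 wp1
slot 2 (MUL): ISSUE — free A1,Mu1,Ld1,B1 rp0 wp0
slot 3 (MEM): stall RD_PORT — free A1,Mu1,Ld1,B1 rp0 wp0
slot 4 (MUL): stall RD_PORT — free A1,Mu1,Ld1,B1 rp0 wp0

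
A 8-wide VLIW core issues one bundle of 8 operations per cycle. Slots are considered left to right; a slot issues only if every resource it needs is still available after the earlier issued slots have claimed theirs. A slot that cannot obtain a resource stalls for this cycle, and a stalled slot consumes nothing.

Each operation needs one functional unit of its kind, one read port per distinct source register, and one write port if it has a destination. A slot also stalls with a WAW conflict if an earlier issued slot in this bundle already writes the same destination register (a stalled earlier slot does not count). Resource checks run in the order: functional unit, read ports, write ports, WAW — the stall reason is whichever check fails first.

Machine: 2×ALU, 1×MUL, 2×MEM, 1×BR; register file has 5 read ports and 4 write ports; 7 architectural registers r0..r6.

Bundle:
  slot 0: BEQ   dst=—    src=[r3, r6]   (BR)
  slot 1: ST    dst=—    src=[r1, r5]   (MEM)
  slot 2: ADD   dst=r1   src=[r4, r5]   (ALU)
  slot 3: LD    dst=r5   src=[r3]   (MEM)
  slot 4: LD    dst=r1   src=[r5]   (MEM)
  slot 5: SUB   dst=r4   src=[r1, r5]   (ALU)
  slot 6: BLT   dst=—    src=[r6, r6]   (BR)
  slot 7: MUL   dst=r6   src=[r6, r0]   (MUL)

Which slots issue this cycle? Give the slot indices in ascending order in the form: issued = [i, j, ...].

issued = [0, 1, 3]

#0 BR src=r3,r6 dispatched  <A:2 Mu:1 Ld:2 B:0 rd:3 wr:4>
#1 MEM src=r1,r5 dispatched  <A:2 Mu:1 Ld:1 B:0 rd:1 wr:4>
#2 ALU src=r4,r5 held:RD_PORT  <A:2 Mu:1 Ld:1 B:0 rd:1 wr:4>
#3 MEM src=r3 dispatched  <A:2 Mu:1 Ld:0 B:0 rd:0 wr:3>
#4 MEM src=r5 held:FU  <A:2 Mu:1 Ld:0 B:0 rd:0 wr:3>
#5 ALU src=r1,r5 held:RD_PORT  <A:2 Mu:1 Ld:0 B:0 rd:0 wr:3>
#6 BR src=r6,r6 held:FU  <A:2 Mu:1 Ld:0 B:0 rd:0 wr:3>
#7 MUL src=r6,r0 held:RD_PORT  <A:2 Mu:1 Ld:0 B:0 rd:0 wr:3>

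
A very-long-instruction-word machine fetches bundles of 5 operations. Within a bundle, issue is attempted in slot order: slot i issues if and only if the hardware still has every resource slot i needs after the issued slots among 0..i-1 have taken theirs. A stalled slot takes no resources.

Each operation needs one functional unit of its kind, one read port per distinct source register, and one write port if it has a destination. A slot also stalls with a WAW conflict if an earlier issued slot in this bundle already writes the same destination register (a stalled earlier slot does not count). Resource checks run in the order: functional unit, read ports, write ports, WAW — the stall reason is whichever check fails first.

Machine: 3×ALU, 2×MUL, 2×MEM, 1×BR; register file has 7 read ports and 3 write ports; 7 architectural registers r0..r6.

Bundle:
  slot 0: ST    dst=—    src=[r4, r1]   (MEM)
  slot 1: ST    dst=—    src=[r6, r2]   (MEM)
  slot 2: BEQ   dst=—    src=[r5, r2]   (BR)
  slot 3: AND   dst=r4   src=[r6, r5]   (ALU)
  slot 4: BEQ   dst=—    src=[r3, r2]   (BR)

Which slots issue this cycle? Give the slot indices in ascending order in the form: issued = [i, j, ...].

issued = [0, 1, 2]

slot 0 (MEM): ISSUE — free A3,Mu2,Ld1,B1 rp5 wp3
slot 1 (MEM): ISSUE — free A3,Mu2,Ld0,B1 rp3 wp3
slot 2 (BR): ISSUE — free A3,Mu2,Ld0,B0 rp1 wp3
slot 3 (ALU): stall RD_PORT — free A3,Mu2,Ld0,B0 rp1 wp3
slot 4 (BR): stall FU — free A3,Mu2,Ld0,B0 rp1 wp3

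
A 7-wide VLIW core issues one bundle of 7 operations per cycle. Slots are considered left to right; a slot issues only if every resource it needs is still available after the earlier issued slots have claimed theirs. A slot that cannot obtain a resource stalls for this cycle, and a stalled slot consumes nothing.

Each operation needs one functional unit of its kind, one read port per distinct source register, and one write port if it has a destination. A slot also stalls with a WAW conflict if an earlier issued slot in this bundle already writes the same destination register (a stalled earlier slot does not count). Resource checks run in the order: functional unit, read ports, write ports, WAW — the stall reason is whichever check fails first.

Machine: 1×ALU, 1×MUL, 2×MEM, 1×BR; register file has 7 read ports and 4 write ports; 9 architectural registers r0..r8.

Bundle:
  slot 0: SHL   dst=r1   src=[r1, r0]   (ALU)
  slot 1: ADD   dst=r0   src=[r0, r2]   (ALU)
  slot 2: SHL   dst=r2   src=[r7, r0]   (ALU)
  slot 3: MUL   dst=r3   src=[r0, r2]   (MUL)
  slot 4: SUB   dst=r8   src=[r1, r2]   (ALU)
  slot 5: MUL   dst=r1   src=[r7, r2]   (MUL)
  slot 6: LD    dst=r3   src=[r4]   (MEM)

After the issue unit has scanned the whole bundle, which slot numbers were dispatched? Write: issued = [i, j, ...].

(0) want 1×ALU +2rd +1wr — yes → AL0|MU1|ME2|BR1|rd5|wr3
(1) want 1×ALU +2rd +1wr — FU → AL0|MU1|ME2|BR1|rd5|wr3
(2) want 1×ALU +2rd +1wr — FU → AL0|MU1|ME2|BR1|rd5|wr3
(3) want 1×MUL +2rd +1wr — yes → AL0|MU0|ME2|BR1|rd3|wr2
(4) want 1×ALU +2rd +1wr — FU → AL0|MU0|ME2|BR1|rd3|wr2
(5) want 1×MUL +2rd +1wr — FU → AL0|MU0|ME2|BR1|rd3|wr2
(6) want 1×MEM +1rd +1wr — WAW → AL0|MU0|ME2|BR1|rd3|wr2

issued = [0, 3]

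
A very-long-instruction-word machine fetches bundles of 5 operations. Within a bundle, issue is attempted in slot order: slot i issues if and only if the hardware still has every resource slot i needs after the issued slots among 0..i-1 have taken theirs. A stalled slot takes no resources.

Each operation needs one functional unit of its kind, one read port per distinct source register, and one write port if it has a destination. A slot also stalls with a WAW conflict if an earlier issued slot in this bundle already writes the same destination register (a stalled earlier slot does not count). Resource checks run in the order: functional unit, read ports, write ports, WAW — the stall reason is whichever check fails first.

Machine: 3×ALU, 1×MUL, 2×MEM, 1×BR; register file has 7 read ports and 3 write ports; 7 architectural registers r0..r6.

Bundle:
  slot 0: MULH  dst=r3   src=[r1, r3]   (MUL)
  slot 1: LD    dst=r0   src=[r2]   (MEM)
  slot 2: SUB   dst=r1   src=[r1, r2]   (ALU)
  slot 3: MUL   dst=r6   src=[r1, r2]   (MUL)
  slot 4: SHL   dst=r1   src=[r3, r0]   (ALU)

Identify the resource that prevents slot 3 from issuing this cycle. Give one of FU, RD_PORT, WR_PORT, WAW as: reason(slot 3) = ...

reason(slot 3) = FU

(0) want 1×MUL +2rd +1wr — yes → AL3|MU0|ME2|BR1|rd5|wr2
(1) want 1×MEM +1rd +1wr — yes → AL3|MU0|ME1|BR1|rd4|wr1
(2) want 1×ALU +2rd +1wr — yes → AL2|MU0|ME1|BR1|rd2|wr0
(3) want 1×MUL +2rd +1wr — FU → AL2|MU0|ME1|BR1|rd2|wr0
(4) want 1×ALU +2rd +1wr — WR_PORT → AL2|MU0|ME1|BR1|rd2|wr0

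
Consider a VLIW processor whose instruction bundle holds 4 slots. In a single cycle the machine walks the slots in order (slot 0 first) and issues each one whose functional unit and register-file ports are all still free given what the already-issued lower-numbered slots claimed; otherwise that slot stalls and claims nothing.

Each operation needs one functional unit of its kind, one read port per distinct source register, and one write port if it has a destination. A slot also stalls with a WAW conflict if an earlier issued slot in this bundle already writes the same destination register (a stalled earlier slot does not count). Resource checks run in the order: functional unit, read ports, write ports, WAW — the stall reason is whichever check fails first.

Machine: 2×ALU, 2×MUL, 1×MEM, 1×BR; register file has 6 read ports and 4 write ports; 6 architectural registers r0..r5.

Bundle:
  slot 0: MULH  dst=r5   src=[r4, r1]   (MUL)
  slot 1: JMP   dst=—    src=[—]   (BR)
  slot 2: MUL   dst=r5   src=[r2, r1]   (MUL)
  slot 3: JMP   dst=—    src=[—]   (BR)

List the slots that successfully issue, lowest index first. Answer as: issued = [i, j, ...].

issued = [0, 1]

(0) want 1×MUL +2rd +1wr — yes → AL2|MU1|ME1|BR1|rd4|wr3
(1) want 1×BR +0rd +0wr — yes → AL2|MU1|ME1|BR0|rd4|wr3
(2) want 1×MUL +2rd +1wr — WAW → AL2|MU1|ME1|BR0|rd4|wr3
(3) want 1×BR +0rd +0wr — FU → AL2|MU1|ME1|BR0|rd4|wr3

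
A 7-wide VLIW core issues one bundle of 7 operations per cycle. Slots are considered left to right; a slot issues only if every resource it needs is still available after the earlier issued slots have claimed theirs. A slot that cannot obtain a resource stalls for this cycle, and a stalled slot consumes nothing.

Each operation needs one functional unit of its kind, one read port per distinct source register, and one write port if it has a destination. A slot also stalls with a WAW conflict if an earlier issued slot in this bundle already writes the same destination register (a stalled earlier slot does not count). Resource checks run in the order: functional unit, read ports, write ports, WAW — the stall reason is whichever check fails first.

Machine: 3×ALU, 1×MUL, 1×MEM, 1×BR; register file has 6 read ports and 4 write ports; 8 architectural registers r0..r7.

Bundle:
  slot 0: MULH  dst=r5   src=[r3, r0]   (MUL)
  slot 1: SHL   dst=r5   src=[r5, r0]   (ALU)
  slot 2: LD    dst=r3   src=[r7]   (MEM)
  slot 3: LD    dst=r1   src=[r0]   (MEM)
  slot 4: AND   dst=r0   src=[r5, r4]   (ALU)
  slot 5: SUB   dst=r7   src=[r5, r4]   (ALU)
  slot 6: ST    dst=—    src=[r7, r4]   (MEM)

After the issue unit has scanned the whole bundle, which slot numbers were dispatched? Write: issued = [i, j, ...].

  0. MUL→r5 ⇒ go  {3A/0Mu/1Ld/1B | 4r 3w}
  1. ALU→r5 ⇒ no(WAW)  {3A/0Mu/1Ld/1B | 4r 3w}
  2. MEM→r3 ⇒ go  {3A/0Mu/0Ld/1B | 3r 2w}
  3. MEM→r1 ⇒ no(FU)  {3A/0Mu/0Ld/1B | 3r 2w}
  4. ALU→r0 ⇒ go  {2A/0Mu/0Ld/1B | 1r 1w}
  5. ALU→r7 ⇒ no(RD_PORT)  {2A/0Mu/0Ld/1B | 1r 1w}
  6. MEM ⇒ no(FU)  {2A/0Mu/0Ld/1B | 1r 1w}

issued = [0, 2, 4]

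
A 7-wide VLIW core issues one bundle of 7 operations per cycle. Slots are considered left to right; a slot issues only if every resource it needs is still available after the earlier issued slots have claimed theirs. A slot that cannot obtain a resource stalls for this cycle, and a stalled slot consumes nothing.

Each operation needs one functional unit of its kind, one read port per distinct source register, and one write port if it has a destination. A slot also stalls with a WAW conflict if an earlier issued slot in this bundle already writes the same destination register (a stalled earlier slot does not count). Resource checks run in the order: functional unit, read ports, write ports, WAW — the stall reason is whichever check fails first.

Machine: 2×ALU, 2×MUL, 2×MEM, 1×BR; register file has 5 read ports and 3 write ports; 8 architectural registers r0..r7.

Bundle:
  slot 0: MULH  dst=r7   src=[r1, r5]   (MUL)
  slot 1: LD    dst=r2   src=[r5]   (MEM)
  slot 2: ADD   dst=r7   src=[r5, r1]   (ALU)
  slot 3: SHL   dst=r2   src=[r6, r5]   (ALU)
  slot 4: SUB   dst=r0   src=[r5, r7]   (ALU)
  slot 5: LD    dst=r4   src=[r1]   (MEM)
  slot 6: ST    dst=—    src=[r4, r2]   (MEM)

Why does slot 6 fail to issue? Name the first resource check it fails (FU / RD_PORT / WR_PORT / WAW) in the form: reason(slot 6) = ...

reason(slot 6) = RD_PORT

[0] MUL needs rd=2 wr=1: ok; after: ALU=2 MUL=1 MEM=2 BR=1, R=3, W=2
[1] MEM needs rd=1 wr=1: ok; after: ALU=2 MUL=1 MEM=1 BR=1, R=2, W=1
[2] ALU needs rd=2 wr=1: WAW; after: ALU=2 MUL=1 MEM=1 BR=1, R=2, W=1
[3] ALU needs rd=2 wr=1: WAW; after: ALU=2 MUL=1 MEM=1 BR=1, R=2, W=1
[4] ALU needs rd=2 wr=1: ok; after: ALU=1 MUL=1 MEM=1 BR=1, R=0, W=0
[5] MEM needs rd=1 wr=1: RD_PORT; after: ALU=1 MUL=1 MEM=1 BR=1, R=0, W=0
[6] MEM needs rd=2 wr=0: RD_PORT; after: ALU=1 MUL=1 MEM=1 BR=1, R=0, W=0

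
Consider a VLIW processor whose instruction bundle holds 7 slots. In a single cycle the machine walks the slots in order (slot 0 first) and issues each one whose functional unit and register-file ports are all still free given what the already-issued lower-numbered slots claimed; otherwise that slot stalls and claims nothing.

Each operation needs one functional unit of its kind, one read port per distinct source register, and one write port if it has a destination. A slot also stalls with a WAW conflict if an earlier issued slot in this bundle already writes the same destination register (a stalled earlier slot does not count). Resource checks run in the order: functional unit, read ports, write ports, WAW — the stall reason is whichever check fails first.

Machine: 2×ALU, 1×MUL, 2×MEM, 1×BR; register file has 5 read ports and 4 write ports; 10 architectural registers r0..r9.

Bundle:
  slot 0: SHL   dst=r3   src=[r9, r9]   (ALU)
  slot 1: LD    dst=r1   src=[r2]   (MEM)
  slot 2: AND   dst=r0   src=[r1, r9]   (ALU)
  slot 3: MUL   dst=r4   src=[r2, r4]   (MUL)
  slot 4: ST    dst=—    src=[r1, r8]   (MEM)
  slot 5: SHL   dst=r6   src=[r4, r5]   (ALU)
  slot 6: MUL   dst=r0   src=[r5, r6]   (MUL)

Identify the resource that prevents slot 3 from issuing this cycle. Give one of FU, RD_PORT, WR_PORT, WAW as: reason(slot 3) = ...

reason(slot 3) = RD_PORT

  0. ALU→r3 ⇒ go  {1A/1Mu/2Ld/1B | 4r 3w}
  1. MEM→r1 ⇒ go  {1A/1Mu/1Ld/1B | 3r 2w}
  2. ALU→r0 ⇒ go  {0A/1Mu/1Ld/1B | 1r 1w}
  3. MUL→r4 ⇒ no(RD_PORT)  {0A/1Mu/1Ld/1B | 1r 1w}
  4. MEM ⇒ no(RD_PORT)  {0A/1Mu/1Ld/1B | 1r 1w}
  5. ALU→r6 ⇒ no(FU)  {0A/1Mu/1Ld/1B | 1r 1w}
  6. MUL→r0 ⇒ no(RD_PORT)  {0A/1Mu/1Ld/1B | 1r 1w}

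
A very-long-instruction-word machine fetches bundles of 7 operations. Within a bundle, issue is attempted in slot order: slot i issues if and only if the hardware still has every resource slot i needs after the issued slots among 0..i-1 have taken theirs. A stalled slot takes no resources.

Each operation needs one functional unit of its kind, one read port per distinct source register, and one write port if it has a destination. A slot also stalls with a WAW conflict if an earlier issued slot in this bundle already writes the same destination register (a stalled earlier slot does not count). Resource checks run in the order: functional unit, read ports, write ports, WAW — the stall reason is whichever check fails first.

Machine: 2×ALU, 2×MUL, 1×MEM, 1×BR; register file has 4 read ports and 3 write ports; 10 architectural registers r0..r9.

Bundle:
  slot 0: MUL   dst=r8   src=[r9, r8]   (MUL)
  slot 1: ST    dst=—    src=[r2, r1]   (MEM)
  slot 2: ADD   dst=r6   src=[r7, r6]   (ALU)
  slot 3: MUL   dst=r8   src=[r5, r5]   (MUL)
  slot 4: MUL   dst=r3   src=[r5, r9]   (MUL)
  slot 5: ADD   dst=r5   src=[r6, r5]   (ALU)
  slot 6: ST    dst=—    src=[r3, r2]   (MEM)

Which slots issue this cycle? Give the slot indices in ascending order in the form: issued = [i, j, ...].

[0] MUL needs rd=2 wr=1: ok; after: ALU=2 MUL=1 MEM=1 BR=1, R=2, W=2
[1] MEM needs rd=2 wr=0: ok; after: ALU=2 MUL=1 MEM=0 BR=1, R=0, W=2
[2] ALU needs rd=2 wr=1: RD_PORT; after: ALU=2 MUL=1 MEM=0 BR=1, R=0, W=2
[3] MUL needs rd=1 wr=1: RD_PORT; after: ALU=2 MUL=1 MEM=0 BR=1, R=0, W=2
[4] MUL needs rd=2 wr=1: RD_PORT; after: ALU=2 MUL=1 MEM=0 BR=1, R=0, W=2
[5] ALU needs rd=2 wr=1: RD_PORT; after: ALU=2 MUL=1 MEM=0 BR=1, R=0, W=2
[6] MEM needs rd=2 wr=0: FU; after: ALU=2 MUL=1 MEM=0 BR=1, R=0, W=2

issued = [0, 1]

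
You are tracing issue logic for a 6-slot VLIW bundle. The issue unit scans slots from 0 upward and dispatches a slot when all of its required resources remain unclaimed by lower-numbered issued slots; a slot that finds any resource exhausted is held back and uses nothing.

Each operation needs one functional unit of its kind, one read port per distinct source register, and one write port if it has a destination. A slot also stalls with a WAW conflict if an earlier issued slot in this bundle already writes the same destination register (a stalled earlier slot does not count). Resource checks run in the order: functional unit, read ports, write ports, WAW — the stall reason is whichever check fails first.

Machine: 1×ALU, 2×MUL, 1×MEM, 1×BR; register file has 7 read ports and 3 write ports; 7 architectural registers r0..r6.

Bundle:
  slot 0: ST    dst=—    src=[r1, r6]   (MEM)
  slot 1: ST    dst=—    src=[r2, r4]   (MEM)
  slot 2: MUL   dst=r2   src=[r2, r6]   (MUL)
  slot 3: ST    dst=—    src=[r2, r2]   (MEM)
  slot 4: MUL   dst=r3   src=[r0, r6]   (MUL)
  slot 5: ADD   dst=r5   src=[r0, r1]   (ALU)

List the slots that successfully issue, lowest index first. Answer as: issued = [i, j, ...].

issued = [0, 2, 4]

  0. MEM ⇒ go  {1A/2Mu/0Ld/1B | 5r 3w}
  1. MEM ⇒ no(FU)  {1A/2Mu/0Ld/1B | 5r 3w}
  2. MUL→r2 ⇒ go  {1A/1Mu/0Ld/1B | 3r 2w}
  3. MEM ⇒ no(FU)  {1A/1Mu/0Ld/1B | 3r 2w}
  4. MUL→r3 ⇒ go  {1A/0Mu/0Ld/1B | 1r 1w}
  5. ALU→r5 ⇒ no(RD_PORT)  {1A/0Mu/0Ld/1B | 1r 1w}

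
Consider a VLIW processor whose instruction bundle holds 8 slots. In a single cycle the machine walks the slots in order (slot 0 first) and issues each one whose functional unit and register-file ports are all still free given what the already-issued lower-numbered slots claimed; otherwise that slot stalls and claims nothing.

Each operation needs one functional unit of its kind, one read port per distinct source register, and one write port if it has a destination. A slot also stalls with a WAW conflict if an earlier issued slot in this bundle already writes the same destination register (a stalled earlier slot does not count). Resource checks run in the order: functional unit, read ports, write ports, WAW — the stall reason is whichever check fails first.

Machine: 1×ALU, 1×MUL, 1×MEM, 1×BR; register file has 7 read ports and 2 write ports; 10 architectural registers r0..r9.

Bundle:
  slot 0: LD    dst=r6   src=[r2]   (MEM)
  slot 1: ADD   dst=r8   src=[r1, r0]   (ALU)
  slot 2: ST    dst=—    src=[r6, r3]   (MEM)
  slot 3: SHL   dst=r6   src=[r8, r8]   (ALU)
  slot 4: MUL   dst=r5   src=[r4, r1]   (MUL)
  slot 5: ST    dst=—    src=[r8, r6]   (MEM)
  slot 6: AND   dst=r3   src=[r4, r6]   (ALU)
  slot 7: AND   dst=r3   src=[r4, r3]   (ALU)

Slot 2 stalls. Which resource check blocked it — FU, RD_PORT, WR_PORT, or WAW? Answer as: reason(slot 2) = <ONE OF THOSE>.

reason(slot 2) = FU

(0) want 1×MEM +1rd +1wr — yes → AL1|MU1|ME0|BR1|rd6|wr1
(1) want 1×ALU +2rd +1wr — yes → AL0|MU1|ME0|BR1|rd4|wr0
(2) want 1×MEM +2rd +0wr — FU → AL0|MU1|ME0|BR1|rd4|wr0
(3) want 1×ALU +1rd +1wr — FU → AL0|MU1|ME0|BR1|rd4|wr0
(4) want 1×MUL +2rd +1wr — WR_PORT → AL0|MU1|ME0|BR1|rd4|wr0
(5) want 1×MEM +2rd +0wr — FU → AL0|MU1|ME0|BR1|rd4|wr0
(6) want 1×ALU +2rd +1wr — FU → AL0|MU1|ME0|BR1|rd4|wr0
(7) want 1×ALU +2rd +1wr — FU → AL0|MU1|ME0|BR1|rd4|wr0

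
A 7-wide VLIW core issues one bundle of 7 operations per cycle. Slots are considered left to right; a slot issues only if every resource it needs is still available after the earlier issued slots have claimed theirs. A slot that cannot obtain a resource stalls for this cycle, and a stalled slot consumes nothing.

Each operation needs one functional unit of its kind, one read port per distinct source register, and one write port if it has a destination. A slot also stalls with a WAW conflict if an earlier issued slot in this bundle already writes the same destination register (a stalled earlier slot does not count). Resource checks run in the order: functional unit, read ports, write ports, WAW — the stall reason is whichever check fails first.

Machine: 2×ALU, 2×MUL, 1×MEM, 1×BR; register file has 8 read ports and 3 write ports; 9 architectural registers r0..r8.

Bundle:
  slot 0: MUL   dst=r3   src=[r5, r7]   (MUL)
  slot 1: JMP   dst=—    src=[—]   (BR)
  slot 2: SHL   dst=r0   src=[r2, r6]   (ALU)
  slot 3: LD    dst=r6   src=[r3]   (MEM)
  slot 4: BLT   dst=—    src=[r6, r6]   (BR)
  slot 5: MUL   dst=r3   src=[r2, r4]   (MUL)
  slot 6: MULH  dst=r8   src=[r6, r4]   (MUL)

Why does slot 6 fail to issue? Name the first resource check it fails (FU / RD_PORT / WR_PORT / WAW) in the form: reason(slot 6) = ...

(0) want 1×MUL +2rd +1wr — yes → AL2|MU1|ME1|BR1|rd6|wr2
(1) want 1×BR +0rd +0wr — yes → AL2|MU1|ME1|BR0|rd6|wr2
(2) want 1×ALU +2rd +1wr — yes → AL1|MU1|ME1|BR0|rd4|wr1
(3) want 1×MEM +1rd +1wr — yes → AL1|MU1|ME0|BR0|rd3|wr0
(4) want 1×BR +1rd +0wr — FU → AL1|MU1|ME0|BR0|rd3|wr0
(5) want 1×MUL +2rd +1wr — WR_PORT → AL1|MU1|ME0|BR0|rd3|wr0
(6) want 1×MUL +2rd +1wr — WR_PORT → AL1|MU1|ME0|BR0|rd3|wr0

reason(slot 6) = WR_PORT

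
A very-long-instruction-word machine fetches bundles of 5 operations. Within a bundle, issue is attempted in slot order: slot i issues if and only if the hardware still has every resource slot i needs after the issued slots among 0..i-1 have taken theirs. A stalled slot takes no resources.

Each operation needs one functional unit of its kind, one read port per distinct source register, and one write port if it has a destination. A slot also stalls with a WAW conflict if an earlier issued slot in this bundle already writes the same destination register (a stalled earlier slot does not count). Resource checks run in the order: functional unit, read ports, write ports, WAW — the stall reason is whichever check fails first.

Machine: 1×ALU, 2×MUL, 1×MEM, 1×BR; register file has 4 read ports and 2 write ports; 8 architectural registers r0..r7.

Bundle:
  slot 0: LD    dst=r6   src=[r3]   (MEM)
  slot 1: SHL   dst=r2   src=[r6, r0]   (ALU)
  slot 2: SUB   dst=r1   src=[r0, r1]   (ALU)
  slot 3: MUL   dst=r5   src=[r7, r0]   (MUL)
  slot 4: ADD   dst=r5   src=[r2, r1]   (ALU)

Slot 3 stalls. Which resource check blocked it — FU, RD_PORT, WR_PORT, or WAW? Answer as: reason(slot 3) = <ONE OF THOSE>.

#0 MEM src=r3 dispatched  <A:1 Mu:2 Ld:0 B:1 rd:3 wr:1>
#1 ALU src=r6,r0 dispatched  <A:0 Mu:2 Ld:0 B:1 rd:1 wr:0>
#2 ALU src=r0,r1 held:FU  <A:0 Mu:2 Ld:0 B:1 rd:1 wr:0>
#3 MUL src=r7,r0 held:RD_PORT  <A:0 Mu:2 Ld:0 B:1 rd:1 wr:0>
#4 ALU src=r2,r1 held:FU  <A:0 Mu:2 Ld:0 B:1 rd:1 wr:0>

reason(slot 3) = RD_PORT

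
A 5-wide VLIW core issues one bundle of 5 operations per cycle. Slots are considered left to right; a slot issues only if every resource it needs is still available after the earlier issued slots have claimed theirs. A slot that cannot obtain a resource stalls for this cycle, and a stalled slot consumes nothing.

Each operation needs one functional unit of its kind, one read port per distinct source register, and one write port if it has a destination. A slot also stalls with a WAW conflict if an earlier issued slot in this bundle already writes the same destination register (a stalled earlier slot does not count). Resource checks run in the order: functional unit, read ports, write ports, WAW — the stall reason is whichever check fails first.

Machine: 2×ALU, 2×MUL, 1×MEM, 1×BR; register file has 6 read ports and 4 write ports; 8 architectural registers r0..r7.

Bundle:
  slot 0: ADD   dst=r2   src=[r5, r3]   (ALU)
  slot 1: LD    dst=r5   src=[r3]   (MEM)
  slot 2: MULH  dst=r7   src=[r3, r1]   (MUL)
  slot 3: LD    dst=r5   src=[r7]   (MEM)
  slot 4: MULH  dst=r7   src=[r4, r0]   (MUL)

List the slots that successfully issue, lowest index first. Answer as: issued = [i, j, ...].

issued = [0, 1, 2]

[0] ALU needs rd=2 wr=1: ok; after: ALU=1 MUL=2 MEM=1 BR=1, R=4, W=3
[1] MEM needs rd=1 wr=1: ok; after: ALU=1 MUL=2 MEM=0 BR=1, R=3, W=2
[2] MUL needs rd=2 wr=1: ok; after: ALU=1 MUL=1 MEM=0 BR=1, R=1, W=1
[3] MEM needs rd=1 wr=1: FU; after: ALU=1 MUL=1 MEM=0 BR=1, R=1, W=1
[4] MUL needs rd=2 wr=1: RD_PORT; after: ALU=1 MUL=1 MEM=0 BR=1, R=1, W=1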